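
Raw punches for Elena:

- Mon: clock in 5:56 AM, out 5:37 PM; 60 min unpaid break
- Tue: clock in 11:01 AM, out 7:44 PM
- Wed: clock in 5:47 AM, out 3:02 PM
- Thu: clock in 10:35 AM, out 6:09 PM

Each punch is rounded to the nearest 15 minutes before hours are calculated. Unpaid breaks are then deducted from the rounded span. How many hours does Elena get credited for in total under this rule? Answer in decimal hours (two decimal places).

36.25 hours

Mon: in 5:56 AM→6:00 AM, out 5:37 PM→5:30 PM; 11 h 30 min − 60 min = 10 h 30 min
Tue: in 11:01 AM→11:00 AM, out 7:44 PM→7:45 PM; 8 h 45 min
Wed: in 5:47 AM→5:45 AM, out 3:02 PM→3:00 PM; 9 h 15 min
Thu: in 10:35 AM→10:30 AM, out 6:09 PM→6:15 PM; 7 h 45 min
Total credited: 36 h 15 min.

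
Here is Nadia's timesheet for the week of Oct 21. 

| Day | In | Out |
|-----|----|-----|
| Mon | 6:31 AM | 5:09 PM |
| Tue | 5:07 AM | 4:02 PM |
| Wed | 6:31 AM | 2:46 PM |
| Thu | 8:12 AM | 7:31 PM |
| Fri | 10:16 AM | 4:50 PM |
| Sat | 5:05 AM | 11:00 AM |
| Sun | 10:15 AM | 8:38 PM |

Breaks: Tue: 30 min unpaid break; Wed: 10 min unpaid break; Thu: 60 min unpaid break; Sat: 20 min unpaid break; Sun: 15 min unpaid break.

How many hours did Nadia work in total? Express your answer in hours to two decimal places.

61.73 hours

Mon: 6:31 AM–5:09 PM = 10 h 38 min
Tue: 5:07 AM–4:02 PM = 10 h 55 min; less 30 min break → 10 h 25 min
Wed: 6:31 AM–2:46 PM = 8 h 15 min; less 10 min break → 8 h 5 min
Thu: 8:12 AM–7:31 PM = 11 h 19 min; less 60 min break → 10 h 19 min
Fri: 10:16 AM–4:50 PM = 6 h 34 min
Sat: 5:05 AM–11:00 AM = 5 h 55 min; less 20 min break → 5 h 35 min
Sun: 10:15 AM–8:38 PM = 10 h 23 min; less 15 min break → 10 h 8 min
Total: 10 h 38 min + 10 h 25 min + 8 h 5 min + 10 h 19 min + 6 h 34 min + 5 h 35 min + 10 h 8 min = 61 h 44 min.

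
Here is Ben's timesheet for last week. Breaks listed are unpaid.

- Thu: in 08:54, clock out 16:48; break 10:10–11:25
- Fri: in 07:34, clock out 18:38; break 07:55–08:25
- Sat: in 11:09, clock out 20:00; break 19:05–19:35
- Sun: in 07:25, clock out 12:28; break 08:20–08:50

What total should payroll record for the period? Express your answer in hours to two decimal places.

Thu: 08:54–16:48 = 7 h 54 min; less 75 min break → 6 h 39 min
Fri: 07:34–18:38 = 11 h 4 min; less 30 min break → 10 h 34 min
Sat: 11:09–20:00 = 8 h 51 min; less 30 min break → 8 h 21 min
Sun: 07:25–12:28 = 5 h 3 min; less 30 min break → 4 h 33 min
Total: 6 h 39 min + 10 h 34 min + 8 h 21 min + 4 h 33 min = 30 h 7 min.

30.12 hours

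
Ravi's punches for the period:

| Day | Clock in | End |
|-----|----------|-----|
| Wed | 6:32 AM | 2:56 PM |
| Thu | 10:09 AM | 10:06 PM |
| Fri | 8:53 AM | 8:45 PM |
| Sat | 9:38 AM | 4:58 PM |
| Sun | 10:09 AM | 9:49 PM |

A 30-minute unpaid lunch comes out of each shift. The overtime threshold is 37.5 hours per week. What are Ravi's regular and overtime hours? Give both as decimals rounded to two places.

Wed: 6:32 AM–2:56 PM = 8 h 24 min; less 30 min break → 7 h 54 min
Thu: 10:09 AM–10:06 PM = 11 h 57 min; less 30 min break → 11 h 27 min
Fri: 8:53 AM–8:45 PM = 11 h 52 min; less 30 min break → 11 h 22 min
Sat: 9:38 AM–4:58 PM = 7 h 20 min; less 30 min break → 6 h 50 min
Sun: 10:09 AM–9:49 PM = 11 h 40 min; less 30 min break → 11 h 10 min
Total worked: 48 h 43 min = 48.72 h.
Threshold 37.5 h → overtime 11 h 13 min, regular 37 h 30 min.

Regular 37.50 hours, overtime 11.22 hours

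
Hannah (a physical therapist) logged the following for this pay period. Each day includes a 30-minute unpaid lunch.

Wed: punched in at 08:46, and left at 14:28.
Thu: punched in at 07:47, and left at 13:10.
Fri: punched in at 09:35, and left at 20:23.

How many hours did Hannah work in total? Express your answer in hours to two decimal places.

20.38 hours

Wed: 08:46–14:28 = 5 h 42 min; less 30 min break → 5 h 12 min
Thu: 07:47–13:10 = 5 h 23 min; less 30 min break → 4 h 53 min
Fri: 09:35–20:23 = 10 h 48 min; less 30 min break → 10 h 18 min
Total: 5 h 12 min + 4 h 53 min + 10 h 18 min = 20 h 23 min.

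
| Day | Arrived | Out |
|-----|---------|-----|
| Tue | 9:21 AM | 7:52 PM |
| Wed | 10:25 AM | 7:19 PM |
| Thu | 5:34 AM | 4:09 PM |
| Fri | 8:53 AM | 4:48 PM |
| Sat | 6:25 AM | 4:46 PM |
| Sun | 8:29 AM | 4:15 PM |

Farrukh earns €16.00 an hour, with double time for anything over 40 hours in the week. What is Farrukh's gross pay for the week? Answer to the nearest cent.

Tue: 9:21 AM–7:52 PM = 10 h 31 min
Wed: 10:25 AM–7:19 PM = 8 h 54 min
Thu: 5:34 AM–4:09 PM = 10 h 35 min
Fri: 8:53 AM–4:48 PM = 7 h 55 min
Sat: 6:25 AM–4:46 PM = 10 h 21 min
Sun: 8:29 AM–4:15 PM = 7 h 46 min
Total worked: 56 h 2 min = 3362 min.
Regular 40 h 0 min = 2400 min at €16.00/h; overtime 16 h 2 min = 962 min at €32.00/h.
Pay = (2400 × €16.00 + 962 × €32.00) ÷ 60 = €1153.07.

€1153.07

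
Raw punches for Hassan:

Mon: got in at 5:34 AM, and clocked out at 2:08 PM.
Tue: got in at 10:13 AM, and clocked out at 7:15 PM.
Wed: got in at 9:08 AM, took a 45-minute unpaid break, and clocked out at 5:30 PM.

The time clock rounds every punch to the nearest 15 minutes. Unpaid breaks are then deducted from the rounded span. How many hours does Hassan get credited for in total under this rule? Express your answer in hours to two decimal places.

Mon: in 5:34 AM→5:30 AM, out 2:08 PM→2:15 PM; 8 h 45 min
Tue: in 10:13 AM→10:15 AM, out 7:15 PM→7:15 PM; 9 h 0 min
Wed: in 9:08 AM→9:15 AM, out 5:30 PM→5:30 PM; 8 h 15 min − 45 min = 7 h 30 min
Total credited: 25 h 15 min.

25.25 hours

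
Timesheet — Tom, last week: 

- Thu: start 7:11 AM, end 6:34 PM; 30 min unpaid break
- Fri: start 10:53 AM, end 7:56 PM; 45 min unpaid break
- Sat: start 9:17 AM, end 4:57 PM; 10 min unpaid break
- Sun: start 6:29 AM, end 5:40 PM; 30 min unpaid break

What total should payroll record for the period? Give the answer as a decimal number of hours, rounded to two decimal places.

37.37 hours

Thu: 7:11 AM–6:34 PM = 11 h 23 min; less 30 min break → 10 h 53 min
Fri: 10:53 AM–7:56 PM = 9 h 3 min; less 45 min break → 8 h 18 min
Sat: 9:17 AM–4:57 PM = 7 h 40 min; less 10 min break → 7 h 30 min
Sun: 6:29 AM–5:40 PM = 11 h 11 min; less 30 min break → 10 h 41 min
Total: 10 h 53 min + 8 h 18 min + 7 h 30 min + 10 h 41 min = 37 h 22 min.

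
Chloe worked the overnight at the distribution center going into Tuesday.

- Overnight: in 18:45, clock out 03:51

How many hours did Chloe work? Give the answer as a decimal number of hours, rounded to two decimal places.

9.10 hours

Overnight: 18:45 → midnight = 5 h 15 min; midnight → 03:51 = 3 h 51 min; span 9 h 6 min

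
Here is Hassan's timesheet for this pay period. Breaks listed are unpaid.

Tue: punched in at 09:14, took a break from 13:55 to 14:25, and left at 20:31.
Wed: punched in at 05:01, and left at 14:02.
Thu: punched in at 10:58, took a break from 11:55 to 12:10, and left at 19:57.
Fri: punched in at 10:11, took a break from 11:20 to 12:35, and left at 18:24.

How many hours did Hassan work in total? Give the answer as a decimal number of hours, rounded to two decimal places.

35.50 hours

Tue: 09:14–20:31 = 11 h 17 min; less 30 min break → 10 h 47 min
Wed: 05:01–14:02 = 9 h 1 min
Thu: 10:58–19:57 = 8 h 59 min; less 15 min break → 8 h 44 min
Fri: 10:11–18:24 = 8 h 13 min; less 75 min break → 6 h 58 min
Total: 10 h 47 min + 9 h 1 min + 8 h 44 min + 6 h 58 min = 35 h 30 min.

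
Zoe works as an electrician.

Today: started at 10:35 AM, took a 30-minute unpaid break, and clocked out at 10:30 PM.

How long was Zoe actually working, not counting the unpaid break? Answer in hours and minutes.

Today: 10:35 AM–10:30 PM = 11 h 55 min; less 30 min break → 11 h 25 min

11 h 25 min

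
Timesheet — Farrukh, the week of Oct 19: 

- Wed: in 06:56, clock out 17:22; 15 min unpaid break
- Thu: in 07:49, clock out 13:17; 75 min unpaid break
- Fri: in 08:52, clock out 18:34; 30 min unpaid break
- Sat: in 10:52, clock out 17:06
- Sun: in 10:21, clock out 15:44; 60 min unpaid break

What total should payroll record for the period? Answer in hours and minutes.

34 h 13 min

Wed: 06:56–17:22 = 10 h 26 min; less 15 min break → 10 h 11 min
Thu: 07:49–13:17 = 5 h 28 min; less 75 min break → 4 h 13 min
Fri: 08:52–18:34 = 9 h 42 min; less 30 min break → 9 h 12 min
Sat: 10:52–17:06 = 6 h 14 min
Sun: 10:21–15:44 = 5 h 23 min; less 60 min break → 4 h 23 min
Total: 10 h 11 min + 4 h 13 min + 9 h 12 min + 6 h 14 min + 4 h 23 min = 34 h 13 min.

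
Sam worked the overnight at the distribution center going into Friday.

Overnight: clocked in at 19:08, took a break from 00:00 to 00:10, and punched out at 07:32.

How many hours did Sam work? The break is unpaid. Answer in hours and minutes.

Overnight: 19:08 → midnight = 4 h 52 min; midnight → 07:32 = 7 h 32 min; span 12 h 24 min; less 10 min break → 12 h 14 min

12 h 14 min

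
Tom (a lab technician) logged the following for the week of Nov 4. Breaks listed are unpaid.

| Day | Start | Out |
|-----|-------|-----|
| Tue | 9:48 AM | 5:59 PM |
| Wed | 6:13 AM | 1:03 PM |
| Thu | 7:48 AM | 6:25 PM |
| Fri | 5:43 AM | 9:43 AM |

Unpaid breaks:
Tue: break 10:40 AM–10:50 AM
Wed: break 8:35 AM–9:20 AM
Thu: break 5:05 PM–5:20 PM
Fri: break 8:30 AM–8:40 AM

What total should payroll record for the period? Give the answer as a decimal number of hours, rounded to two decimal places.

28.30 hours

Tue: 9:48 AM–5:59 PM = 8 h 11 min; less 10 min break → 8 h 1 min
Wed: 6:13 AM–1:03 PM = 6 h 50 min; less 45 min break → 6 h 5 min
Thu: 7:48 AM–6:25 PM = 10 h 37 min; less 15 min break → 10 h 22 min
Fri: 5:43 AM–9:43 AM = 4 h 0 min; less 10 min break → 3 h 50 min
Total: 8 h 1 min + 6 h 5 min + 10 h 22 min + 3 h 50 min = 28 h 18 min.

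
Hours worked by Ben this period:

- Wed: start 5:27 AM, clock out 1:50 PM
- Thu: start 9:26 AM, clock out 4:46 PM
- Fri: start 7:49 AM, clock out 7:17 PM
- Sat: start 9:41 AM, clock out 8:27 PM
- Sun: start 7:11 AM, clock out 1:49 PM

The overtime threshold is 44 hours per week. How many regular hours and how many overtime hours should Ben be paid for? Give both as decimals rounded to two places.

Wed: 5:27 AM–1:50 PM = 8 h 23 min
Thu: 9:26 AM–4:46 PM = 7 h 20 min
Fri: 7:49 AM–7:17 PM = 11 h 28 min
Sat: 9:41 AM–8:27 PM = 10 h 46 min
Sun: 7:11 AM–1:49 PM = 6 h 38 min
Total worked: 44 h 35 min = 44.58 h.
Threshold 44 h → overtime 0 h 35 min, regular 44 h 0 min.

Regular 44.00 hours, overtime 0.58 hours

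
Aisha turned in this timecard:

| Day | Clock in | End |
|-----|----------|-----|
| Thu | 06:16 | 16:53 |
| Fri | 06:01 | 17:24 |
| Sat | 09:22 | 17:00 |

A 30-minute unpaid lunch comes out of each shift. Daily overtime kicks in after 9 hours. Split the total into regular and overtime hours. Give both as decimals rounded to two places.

Thu: 06:16–16:53 = 10 h 37 min; less 30 min break → 10 h 7 min
Fri: 06:01–17:24 = 11 h 23 min; less 30 min break → 10 h 53 min
Sat: 09:22–17:00 = 7 h 38 min; less 30 min break → 7 h 8 min
Thu reg 9 h 0 min / OT 1 h 7 min; Fri reg 9 h 0 min / OT 1 h 53 min; Sat reg 7 h 8 min / OT 0 h 0 min.
Totals: regular 25 h 8 min, overtime 3 h 0 min.

Regular 25.13 hours, overtime 3.00 hours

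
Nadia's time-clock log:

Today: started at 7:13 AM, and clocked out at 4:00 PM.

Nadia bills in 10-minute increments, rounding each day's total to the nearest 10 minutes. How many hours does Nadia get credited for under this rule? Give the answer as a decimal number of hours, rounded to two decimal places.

Today: 7:13 AM–4:00 PM = 8 h 47 min → rounds to 8 h 50 min

8.83 hours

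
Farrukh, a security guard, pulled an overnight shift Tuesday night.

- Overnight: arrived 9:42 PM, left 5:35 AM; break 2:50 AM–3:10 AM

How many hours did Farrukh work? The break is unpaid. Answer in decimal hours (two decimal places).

Overnight: 9:42 PM → midnight = 2 h 18 min; midnight → 5:35 AM = 5 h 35 min; span 7 h 53 min; less 20 min break → 7 h 33 min

7.55 hours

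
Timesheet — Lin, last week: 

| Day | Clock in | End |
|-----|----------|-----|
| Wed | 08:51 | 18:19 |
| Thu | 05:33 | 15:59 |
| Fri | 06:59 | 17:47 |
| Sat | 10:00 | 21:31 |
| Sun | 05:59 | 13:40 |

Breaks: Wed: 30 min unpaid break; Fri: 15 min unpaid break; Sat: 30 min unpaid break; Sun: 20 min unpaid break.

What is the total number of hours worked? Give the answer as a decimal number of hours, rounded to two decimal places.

48.32 hours

Wed: 08:51–18:19 = 9 h 28 min; less 30 min break → 8 h 58 min
Thu: 05:33–15:59 = 10 h 26 min
Fri: 06:59–17:47 = 10 h 48 min; less 15 min break → 10 h 33 min
Sat: 10:00–21:31 = 11 h 31 min; less 30 min break → 11 h 1 min
Sun: 05:59–13:40 = 7 h 41 min; less 20 min break → 7 h 21 min
Total: 8 h 58 min + 10 h 26 min + 10 h 33 min + 11 h 1 min + 7 h 21 min = 48 h 19 min.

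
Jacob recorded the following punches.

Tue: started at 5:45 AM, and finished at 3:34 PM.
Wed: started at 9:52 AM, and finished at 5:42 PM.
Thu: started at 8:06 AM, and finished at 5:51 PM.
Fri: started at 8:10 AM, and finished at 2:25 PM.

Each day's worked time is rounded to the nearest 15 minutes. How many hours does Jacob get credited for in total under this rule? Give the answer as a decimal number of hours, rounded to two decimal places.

33.50 hours

Tue: 5:45 AM–3:34 PM = 9 h 49 min → rounds to 9 h 45 min
Wed: 9:52 AM–5:42 PM = 7 h 50 min → rounds to 7 h 45 min
Thu: 8:06 AM–5:51 PM = 9 h 45 min → rounds to 9 h 45 min
Fri: 8:10 AM–2:25 PM = 6 h 15 min → rounds to 6 h 15 min
Total credited: 33 h 30 min.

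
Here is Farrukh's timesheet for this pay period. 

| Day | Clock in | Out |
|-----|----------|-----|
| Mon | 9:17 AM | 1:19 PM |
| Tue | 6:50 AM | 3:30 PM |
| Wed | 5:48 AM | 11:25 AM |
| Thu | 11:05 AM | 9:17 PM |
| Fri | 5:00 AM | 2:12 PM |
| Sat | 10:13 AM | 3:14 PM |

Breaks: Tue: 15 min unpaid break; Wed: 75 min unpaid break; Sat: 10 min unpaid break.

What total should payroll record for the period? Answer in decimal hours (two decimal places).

41.07 hours

Mon: 9:17 AM–1:19 PM = 4 h 2 min
Tue: 6:50 AM–3:30 PM = 8 h 40 min; less 15 min break → 8 h 25 min
Wed: 5:48 AM–11:25 AM = 5 h 37 min; less 75 min break → 4 h 22 min
Thu: 11:05 AM–9:17 PM = 10 h 12 min
Fri: 5:00 AM–2:12 PM = 9 h 12 min
Sat: 10:13 AM–3:14 PM = 5 h 1 min; less 10 min break → 4 h 51 min
Total: 4 h 2 min + 8 h 25 min + 4 h 22 min + 10 h 12 min + 9 h 12 min + 4 h 51 min = 41 h 4 min.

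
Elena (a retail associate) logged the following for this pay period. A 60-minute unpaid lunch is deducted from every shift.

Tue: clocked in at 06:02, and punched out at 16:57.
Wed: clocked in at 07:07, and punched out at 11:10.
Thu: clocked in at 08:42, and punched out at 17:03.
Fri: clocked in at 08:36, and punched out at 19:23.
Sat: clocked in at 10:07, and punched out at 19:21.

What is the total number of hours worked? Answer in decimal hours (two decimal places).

38.33 hours

Tue: 06:02–16:57 = 10 h 55 min; less 60 min break → 9 h 55 min
Wed: 07:07–11:10 = 4 h 3 min; less 60 min break → 3 h 3 min
Thu: 08:42–17:03 = 8 h 21 min; less 60 min break → 7 h 21 min
Fri: 08:36–19:23 = 10 h 47 min; less 60 min break → 9 h 47 min
Sat: 10:07–19:21 = 9 h 14 min; less 60 min break → 8 h 14 min
Total: 9 h 55 min + 3 h 3 min + 7 h 21 min + 9 h 47 min + 8 h 14 min = 38 h 20 min.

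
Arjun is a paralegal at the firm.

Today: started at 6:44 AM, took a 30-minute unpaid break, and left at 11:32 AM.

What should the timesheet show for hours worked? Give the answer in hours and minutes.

Today: 6:44 AM–11:32 AM = 4 h 48 min; less 30 min break → 4 h 18 min

4 h 18 min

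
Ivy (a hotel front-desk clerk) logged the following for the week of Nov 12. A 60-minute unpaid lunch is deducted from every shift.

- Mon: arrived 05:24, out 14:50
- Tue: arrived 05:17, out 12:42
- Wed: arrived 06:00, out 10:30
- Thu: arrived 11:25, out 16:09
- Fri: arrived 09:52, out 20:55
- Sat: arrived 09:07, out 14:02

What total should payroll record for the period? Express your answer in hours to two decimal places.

Mon: 05:24–14:50 = 9 h 26 min; less 60 min break → 8 h 26 min
Tue: 05:17–12:42 = 7 h 25 min; less 60 min break → 6 h 25 min
Wed: 06:00–10:30 = 4 h 30 min; less 60 min break → 3 h 30 min
Thu: 11:25–16:09 = 4 h 44 min; less 60 min break → 3 h 44 min
Fri: 09:52–20:55 = 11 h 3 min; less 60 min break → 10 h 3 min
Sat: 09:07–14:02 = 4 h 55 min; less 60 min break → 3 h 55 min
Total: 8 h 26 min + 6 h 25 min + 3 h 30 min + 3 h 44 min + 10 h 3 min + 3 h 55 min = 36 h 3 min.

36.05 hours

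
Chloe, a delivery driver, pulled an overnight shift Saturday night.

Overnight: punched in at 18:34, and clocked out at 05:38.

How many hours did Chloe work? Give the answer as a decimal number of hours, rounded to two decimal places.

11.07 hours

Overnight: 18:34 → midnight = 5 h 26 min; midnight → 05:38 = 5 h 38 min; span 11 h 4 min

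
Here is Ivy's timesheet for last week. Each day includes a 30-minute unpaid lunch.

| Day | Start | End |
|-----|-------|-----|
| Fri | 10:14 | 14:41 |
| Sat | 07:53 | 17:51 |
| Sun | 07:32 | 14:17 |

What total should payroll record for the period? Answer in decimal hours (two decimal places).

19.67 hours

Fri: 10:14–14:41 = 4 h 27 min; less 30 min break → 3 h 57 min
Sat: 07:53–17:51 = 9 h 58 min; less 30 min break → 9 h 28 min
Sun: 07:32–14:17 = 6 h 45 min; less 30 min break → 6 h 15 min
Total: 3 h 57 min + 9 h 28 min + 6 h 15 min = 19 h 40 min.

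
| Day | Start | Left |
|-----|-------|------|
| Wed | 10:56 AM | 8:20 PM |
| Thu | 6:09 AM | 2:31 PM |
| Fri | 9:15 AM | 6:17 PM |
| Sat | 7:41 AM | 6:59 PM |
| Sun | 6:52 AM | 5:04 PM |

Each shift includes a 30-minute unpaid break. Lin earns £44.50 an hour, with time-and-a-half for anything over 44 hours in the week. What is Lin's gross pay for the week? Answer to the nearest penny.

£2078.15

Wed: 10:56 AM–8:20 PM = 9 h 24 min; less 30 min break → 8 h 54 min
Thu: 6:09 AM–2:31 PM = 8 h 22 min; less 30 min break → 7 h 52 min
Fri: 9:15 AM–6:17 PM = 9 h 2 min; less 30 min break → 8 h 32 min
Sat: 7:41 AM–6:59 PM = 11 h 18 min; less 30 min break → 10 h 48 min
Sun: 6:52 AM–5:04 PM = 10 h 12 min; less 30 min break → 9 h 42 min
Total worked: 45 h 48 min = 2748 min.
Regular 44 h 0 min = 2640 min at £44.50/h; overtime 1 h 48 min = 108 min at £66.75/h.
Pay = (2640 × £44.50 + 108 × £66.75) ÷ 60 = £2078.15.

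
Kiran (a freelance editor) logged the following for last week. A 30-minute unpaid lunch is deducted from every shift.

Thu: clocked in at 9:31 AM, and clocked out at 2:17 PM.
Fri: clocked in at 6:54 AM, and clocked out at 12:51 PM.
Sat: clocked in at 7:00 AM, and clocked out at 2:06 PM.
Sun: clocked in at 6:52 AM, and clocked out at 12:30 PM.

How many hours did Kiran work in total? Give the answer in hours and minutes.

Thu: 9:31 AM–2:17 PM = 4 h 46 min; less 30 min break → 4 h 16 min
Fri: 6:54 AM–12:51 PM = 5 h 57 min; less 30 min break → 5 h 27 min
Sat: 7:00 AM–2:06 PM = 7 h 6 min; less 30 min break → 6 h 36 min
Sun: 6:52 AM–12:30 PM = 5 h 38 min; less 30 min break → 5 h 8 min
Total: 4 h 16 min + 5 h 27 min + 6 h 36 min + 5 h 8 min = 21 h 27 min.

21 h 27 min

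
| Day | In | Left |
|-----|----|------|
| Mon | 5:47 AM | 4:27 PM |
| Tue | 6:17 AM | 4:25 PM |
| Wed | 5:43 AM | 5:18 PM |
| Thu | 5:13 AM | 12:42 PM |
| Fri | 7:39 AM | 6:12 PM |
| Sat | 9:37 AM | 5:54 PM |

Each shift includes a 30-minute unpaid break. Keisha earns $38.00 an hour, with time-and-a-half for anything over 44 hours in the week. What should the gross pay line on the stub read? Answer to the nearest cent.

Mon: 5:47 AM–4:27 PM = 10 h 40 min; less 30 min break → 10 h 10 min
Tue: 6:17 AM–4:25 PM = 10 h 8 min; less 30 min break → 9 h 38 min
Wed: 5:43 AM–5:18 PM = 11 h 35 min; less 30 min break → 11 h 5 min
Thu: 5:13 AM–12:42 PM = 7 h 29 min; less 30 min break → 6 h 59 min
Fri: 7:39 AM–6:12 PM = 10 h 33 min; less 30 min break → 10 h 3 min
Sat: 9:37 AM–5:54 PM = 8 h 17 min; less 30 min break → 7 h 47 min
Total worked: 55 h 42 min = 3342 min.
Regular 44 h 0 min = 2640 min at $38.00/h; overtime 11 h 42 min = 702 min at $57.00/h.
Pay = (2640 × $38.00 + 702 × $57.00) ÷ 60 = $2338.90.

$2338.90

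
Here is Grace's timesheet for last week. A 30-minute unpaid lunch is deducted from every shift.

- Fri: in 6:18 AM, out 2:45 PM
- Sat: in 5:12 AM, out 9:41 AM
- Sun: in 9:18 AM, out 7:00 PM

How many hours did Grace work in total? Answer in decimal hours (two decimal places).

21.13 hours

Fri: 6:18 AM–2:45 PM = 8 h 27 min; less 30 min break → 7 h 57 min
Sat: 5:12 AM–9:41 AM = 4 h 29 min; less 30 min break → 3 h 59 min
Sun: 9:18 AM–7:00 PM = 9 h 42 min; less 30 min break → 9 h 12 min
Total: 7 h 57 min + 3 h 59 min + 9 h 12 min = 21 h 8 min.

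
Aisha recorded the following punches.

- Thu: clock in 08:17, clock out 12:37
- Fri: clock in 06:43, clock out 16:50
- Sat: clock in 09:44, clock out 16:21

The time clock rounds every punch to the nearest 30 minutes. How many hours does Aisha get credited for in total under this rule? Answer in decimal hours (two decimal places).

Thu: in 08:17→08:30, out 12:37→12:30; 4 h 0 min
Fri: in 06:43→06:30, out 16:50→17:00; 10 h 30 min
Sat: in 09:44→09:30, out 16:21→16:30; 7 h 0 min
Total credited: 21 h 30 min.

21.50 hours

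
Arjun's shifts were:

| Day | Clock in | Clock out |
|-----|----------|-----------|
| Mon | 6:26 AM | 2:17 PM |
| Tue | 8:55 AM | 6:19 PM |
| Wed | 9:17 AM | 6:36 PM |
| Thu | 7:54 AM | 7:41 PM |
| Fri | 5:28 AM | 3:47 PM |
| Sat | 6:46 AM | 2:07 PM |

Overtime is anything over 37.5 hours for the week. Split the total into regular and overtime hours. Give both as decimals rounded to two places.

Regular 37.50 hours, overtime 18.52 hours

Mon: 6:26 AM–2:17 PM = 7 h 51 min
Tue: 8:55 AM–6:19 PM = 9 h 24 min
Wed: 9:17 AM–6:36 PM = 9 h 19 min
Thu: 7:54 AM–7:41 PM = 11 h 47 min
Fri: 5:28 AM–3:47 PM = 10 h 19 min
Sat: 6:46 AM–2:07 PM = 7 h 21 min
Total worked: 56 h 1 min = 56.02 h.
Threshold 37.5 h → overtime 18 h 31 min, regular 37 h 30 min.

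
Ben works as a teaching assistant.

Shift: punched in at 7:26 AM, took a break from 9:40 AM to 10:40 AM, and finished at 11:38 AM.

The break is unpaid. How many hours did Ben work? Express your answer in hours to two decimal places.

Shift: 7:26 AM–11:38 AM = 4 h 12 min; less 60 min break → 3 h 12 min

3.20 hours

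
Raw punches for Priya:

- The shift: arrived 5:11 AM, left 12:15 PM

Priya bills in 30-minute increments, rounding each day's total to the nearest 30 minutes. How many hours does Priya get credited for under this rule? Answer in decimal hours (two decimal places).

7.00 hours

The shift: 5:11 AM–12:15 PM = 7 h 4 min → rounds to 7 h 0 min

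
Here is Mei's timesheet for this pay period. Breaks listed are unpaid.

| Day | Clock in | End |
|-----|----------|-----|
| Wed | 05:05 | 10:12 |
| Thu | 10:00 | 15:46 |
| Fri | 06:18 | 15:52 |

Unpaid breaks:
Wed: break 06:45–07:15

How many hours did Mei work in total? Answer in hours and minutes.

19 h 57 min

Wed: 05:05–10:12 = 5 h 7 min; less 30 min break → 4 h 37 min
Thu: 10:00–15:46 = 5 h 46 min
Fri: 06:18–15:52 = 9 h 34 min
Total: 4 h 37 min + 5 h 46 min + 9 h 34 min = 19 h 57 min.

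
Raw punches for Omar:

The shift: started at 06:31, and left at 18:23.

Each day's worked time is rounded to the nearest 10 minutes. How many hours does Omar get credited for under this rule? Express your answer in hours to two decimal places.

The shift: 06:31–18:23 = 11 h 52 min → rounds to 11 h 50 min

11.83 hours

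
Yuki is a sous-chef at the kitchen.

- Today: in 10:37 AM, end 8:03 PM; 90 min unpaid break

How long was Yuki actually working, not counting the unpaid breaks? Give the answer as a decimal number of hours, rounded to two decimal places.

7.93 hours

Today: 10:37 AM–8:03 PM = 9 h 26 min; less 90 min break → 7 h 56 min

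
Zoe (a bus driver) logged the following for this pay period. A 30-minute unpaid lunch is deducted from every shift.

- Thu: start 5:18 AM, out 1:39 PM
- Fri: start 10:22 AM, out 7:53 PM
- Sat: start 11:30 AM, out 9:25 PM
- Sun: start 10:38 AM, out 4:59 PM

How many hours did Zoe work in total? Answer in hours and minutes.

Thu: 5:18 AM–1:39 PM = 8 h 21 min; less 30 min break → 7 h 51 min
Fri: 10:22 AM–7:53 PM = 9 h 31 min; less 30 min break → 9 h 1 min
Sat: 11:30 AM–9:25 PM = 9 h 55 min; less 30 min break → 9 h 25 min
Sun: 10:38 AM–4:59 PM = 6 h 21 min; less 30 min break → 5 h 51 min
Total: 7 h 51 min + 9 h 1 min + 9 h 25 min + 5 h 51 min = 32 h 8 min.

32 h 8 min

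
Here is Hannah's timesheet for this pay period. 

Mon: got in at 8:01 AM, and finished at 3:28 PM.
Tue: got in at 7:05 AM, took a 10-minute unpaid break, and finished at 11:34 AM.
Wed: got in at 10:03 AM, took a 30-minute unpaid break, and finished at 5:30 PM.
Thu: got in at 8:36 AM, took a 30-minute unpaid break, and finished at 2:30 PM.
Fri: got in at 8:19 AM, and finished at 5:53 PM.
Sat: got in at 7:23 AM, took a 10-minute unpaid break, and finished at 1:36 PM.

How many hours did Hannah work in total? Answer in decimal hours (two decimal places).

Mon: 8:01 AM–3:28 PM = 7 h 27 min
Tue: 7:05 AM–11:34 AM = 4 h 29 min; less 10 min break → 4 h 19 min
Wed: 10:03 AM–5:30 PM = 7 h 27 min; less 30 min break → 6 h 57 min
Thu: 8:36 AM–2:30 PM = 5 h 54 min; less 30 min break → 5 h 24 min
Fri: 8:19 AM–5:53 PM = 9 h 34 min
Sat: 7:23 AM–1:36 PM = 6 h 13 min; less 10 min break → 6 h 3 min
Total: 7 h 27 min + 4 h 19 min + 6 h 57 min + 5 h 24 min + 9 h 34 min + 6 h 3 min = 39 h 44 min.

39.73 hours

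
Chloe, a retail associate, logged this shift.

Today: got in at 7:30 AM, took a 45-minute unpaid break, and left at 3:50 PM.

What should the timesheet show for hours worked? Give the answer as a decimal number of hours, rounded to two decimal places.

Today: 7:30 AM–3:50 PM = 8 h 20 min; less 45 min break → 7 h 35 min

7.58 hours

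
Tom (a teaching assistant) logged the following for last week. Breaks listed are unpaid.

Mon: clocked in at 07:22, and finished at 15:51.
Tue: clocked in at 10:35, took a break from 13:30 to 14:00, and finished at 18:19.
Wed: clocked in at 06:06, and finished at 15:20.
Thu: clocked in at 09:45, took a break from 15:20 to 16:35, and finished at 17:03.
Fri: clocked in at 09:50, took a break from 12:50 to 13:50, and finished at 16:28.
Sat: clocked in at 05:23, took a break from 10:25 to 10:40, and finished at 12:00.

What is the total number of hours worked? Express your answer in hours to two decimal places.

Mon: 07:22–15:51 = 8 h 29 min
Tue: 10:35–18:19 = 7 h 44 min; less 30 min break → 7 h 14 min
Wed: 06:06–15:20 = 9 h 14 min
Thu: 09:45–17:03 = 7 h 18 min; less 75 min break → 6 h 3 min
Fri: 09:50–16:28 = 6 h 38 min; less 60 min break → 5 h 38 min
Sat: 05:23–12:00 = 6 h 37 min; less 15 min break → 6 h 22 min
Total: 8 h 29 min + 7 h 14 min + 9 h 14 min + 6 h 3 min + 5 h 38 min + 6 h 22 min = 43 h 0 min.

43.00 hours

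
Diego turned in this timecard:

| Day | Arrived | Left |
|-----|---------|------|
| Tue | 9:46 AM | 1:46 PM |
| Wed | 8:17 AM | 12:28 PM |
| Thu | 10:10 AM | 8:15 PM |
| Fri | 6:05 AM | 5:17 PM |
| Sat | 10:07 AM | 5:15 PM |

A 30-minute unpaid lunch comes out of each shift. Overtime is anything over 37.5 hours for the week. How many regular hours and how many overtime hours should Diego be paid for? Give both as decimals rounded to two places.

Regular 34.10 hours, overtime 0.00 hours

Tue: 9:46 AM–1:46 PM = 4 h 0 min; less 30 min break → 3 h 30 min
Wed: 8:17 AM–12:28 PM = 4 h 11 min; less 30 min break → 3 h 41 min
Thu: 10:10 AM–8:15 PM = 10 h 5 min; less 30 min break → 9 h 35 min
Fri: 6:05 AM–5:17 PM = 11 h 12 min; less 30 min break → 10 h 42 min
Sat: 10:07 AM–5:15 PM = 7 h 8 min; less 30 min break → 6 h 38 min
Total worked: 34 h 6 min = 34.10 h.
Threshold 37.5 h → overtime 0 h 0 min, regular 34 h 6 min.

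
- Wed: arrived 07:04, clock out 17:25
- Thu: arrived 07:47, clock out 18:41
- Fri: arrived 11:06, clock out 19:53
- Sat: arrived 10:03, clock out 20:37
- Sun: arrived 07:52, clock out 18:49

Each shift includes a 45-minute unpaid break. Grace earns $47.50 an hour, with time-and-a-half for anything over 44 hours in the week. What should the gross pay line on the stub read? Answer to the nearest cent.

Wed: 07:04–17:25 = 10 h 21 min; less 45 min break → 9 h 36 min
Thu: 07:47–18:41 = 10 h 54 min; less 45 min break → 10 h 9 min
Fri: 11:06–19:53 = 8 h 47 min; less 45 min break → 8 h 2 min
Sat: 10:03–20:37 = 10 h 34 min; less 45 min break → 9 h 49 min
Sun: 07:52–18:49 = 10 h 57 min; less 45 min break → 10 h 12 min
Total worked: 47 h 48 min = 2868 min.
Regular 44 h 0 min = 2640 min at $47.50/h; overtime 3 h 48 min = 228 min at $71.25/h.
Pay = (2640 × $47.50 + 228 × $71.25) ÷ 60 = $2360.75.

$2360.75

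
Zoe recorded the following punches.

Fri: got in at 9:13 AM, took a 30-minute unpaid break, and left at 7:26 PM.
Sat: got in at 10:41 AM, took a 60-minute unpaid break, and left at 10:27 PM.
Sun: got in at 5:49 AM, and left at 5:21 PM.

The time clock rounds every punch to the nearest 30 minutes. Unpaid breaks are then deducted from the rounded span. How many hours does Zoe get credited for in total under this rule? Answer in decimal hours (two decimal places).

32.50 hours

Fri: in 9:13 AM→9:00 AM, out 7:26 PM→7:30 PM; 10 h 30 min − 30 min = 10 h 0 min
Sat: in 10:41 AM→10:30 AM, out 10:27 PM→10:30 PM; 12 h 0 min − 60 min = 11 h 0 min
Sun: in 5:49 AM→6:00 AM, out 5:21 PM→5:30 PM; 11 h 30 min
Total credited: 32 h 30 min.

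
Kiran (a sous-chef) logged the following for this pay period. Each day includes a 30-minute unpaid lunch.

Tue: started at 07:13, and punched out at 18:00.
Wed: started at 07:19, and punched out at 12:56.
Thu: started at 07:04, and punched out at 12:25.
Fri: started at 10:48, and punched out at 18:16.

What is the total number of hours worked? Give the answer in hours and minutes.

27 h 13 min

Tue: 07:13–18:00 = 10 h 47 min; less 30 min break → 10 h 17 min
Wed: 07:19–12:56 = 5 h 37 min; less 30 min break → 5 h 7 min
Thu: 07:04–12:25 = 5 h 21 min; less 30 min break → 4 h 51 min
Fri: 10:48–18:16 = 7 h 28 min; less 30 min break → 6 h 58 min
Total: 10 h 17 min + 5 h 7 min + 4 h 51 min + 6 h 58 min = 27 h 13 min.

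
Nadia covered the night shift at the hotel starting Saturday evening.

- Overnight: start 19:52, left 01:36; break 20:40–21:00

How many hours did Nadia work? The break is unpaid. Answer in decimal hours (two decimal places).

Overnight: 19:52 → midnight = 4 h 8 min; midnight → 01:36 = 1 h 36 min; span 5 h 44 min; less 20 min break → 5 h 24 min

5.40 hours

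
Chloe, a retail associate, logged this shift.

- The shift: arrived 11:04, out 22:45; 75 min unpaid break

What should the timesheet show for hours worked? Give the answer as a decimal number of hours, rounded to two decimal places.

10.43 hours

The shift: 11:04–22:45 = 11 h 41 min; less 75 min break → 10 h 26 min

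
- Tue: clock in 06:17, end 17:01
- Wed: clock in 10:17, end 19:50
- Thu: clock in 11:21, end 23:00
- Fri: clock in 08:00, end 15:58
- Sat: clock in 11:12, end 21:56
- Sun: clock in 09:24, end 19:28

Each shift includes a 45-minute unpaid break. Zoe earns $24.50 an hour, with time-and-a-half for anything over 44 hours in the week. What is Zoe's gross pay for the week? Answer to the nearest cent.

Tue: 06:17–17:01 = 10 h 44 min; less 45 min break → 9 h 59 min
Wed: 10:17–19:50 = 9 h 33 min; less 45 min break → 8 h 48 min
Thu: 11:21–23:00 = 11 h 39 min; less 45 min break → 10 h 54 min
Fri: 08:00–15:58 = 7 h 58 min; less 45 min break → 7 h 13 min
Sat: 11:12–21:56 = 10 h 44 min; less 45 min break → 9 h 59 min
Sun: 09:24–19:28 = 10 h 4 min; less 45 min break → 9 h 19 min
Total worked: 56 h 12 min = 3372 min.
Regular 44 h 0 min = 2640 min at $24.50/h; overtime 12 h 12 min = 732 min at $36.75/h.
Pay = (2640 × $24.50 + 732 × $36.75) ÷ 60 = $1526.35.

$1526.35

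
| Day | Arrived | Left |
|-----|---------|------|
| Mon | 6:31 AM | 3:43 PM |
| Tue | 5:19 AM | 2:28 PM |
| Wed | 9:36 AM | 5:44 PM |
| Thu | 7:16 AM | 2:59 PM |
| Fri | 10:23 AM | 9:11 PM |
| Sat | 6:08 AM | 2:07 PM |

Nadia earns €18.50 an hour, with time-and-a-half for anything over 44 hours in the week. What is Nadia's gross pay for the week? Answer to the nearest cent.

€1063.29

Mon: 6:31 AM–3:43 PM = 9 h 12 min
Tue: 5:19 AM–2:28 PM = 9 h 9 min
Wed: 9:36 AM–5:44 PM = 8 h 8 min
Thu: 7:16 AM–2:59 PM = 7 h 43 min
Fri: 10:23 AM–9:11 PM = 10 h 48 min
Sat: 6:08 AM–2:07 PM = 7 h 59 min
Total worked: 52 h 59 min = 3179 min.
Regular 44 h 0 min = 2640 min at €18.50/h; overtime 8 h 59 min = 539 min at €27.75/h.
Pay = (2640 × €18.50 + 539 × €27.75) ÷ 60 = €1063.29.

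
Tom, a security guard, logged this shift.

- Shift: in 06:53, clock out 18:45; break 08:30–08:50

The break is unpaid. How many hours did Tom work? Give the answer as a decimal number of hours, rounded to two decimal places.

Shift: 06:53–18:45 = 11 h 52 min; less 20 min break → 11 h 32 min

11.53 hours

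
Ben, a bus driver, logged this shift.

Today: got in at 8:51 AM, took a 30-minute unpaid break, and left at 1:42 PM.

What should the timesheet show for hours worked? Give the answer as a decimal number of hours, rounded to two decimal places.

Today: 8:51 AM–1:42 PM = 4 h 51 min; less 30 min break → 4 h 21 min

4.35 hours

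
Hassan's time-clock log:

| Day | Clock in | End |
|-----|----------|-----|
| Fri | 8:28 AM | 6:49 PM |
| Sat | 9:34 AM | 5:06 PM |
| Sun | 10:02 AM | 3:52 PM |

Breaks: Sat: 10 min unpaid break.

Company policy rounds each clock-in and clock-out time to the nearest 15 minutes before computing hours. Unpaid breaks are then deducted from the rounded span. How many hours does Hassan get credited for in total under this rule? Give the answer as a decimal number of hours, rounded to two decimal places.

Fri: in 8:28 AM→8:30 AM, out 6:49 PM→6:45 PM; 10 h 15 min
Sat: in 9:34 AM→9:30 AM, out 5:06 PM→5:00 PM; 7 h 30 min − 10 min = 7 h 20 min
Sun: in 10:02 AM→10:00 AM, out 3:52 PM→3:45 PM; 5 h 45 min
Total credited: 23 h 20 min.

23.33 hours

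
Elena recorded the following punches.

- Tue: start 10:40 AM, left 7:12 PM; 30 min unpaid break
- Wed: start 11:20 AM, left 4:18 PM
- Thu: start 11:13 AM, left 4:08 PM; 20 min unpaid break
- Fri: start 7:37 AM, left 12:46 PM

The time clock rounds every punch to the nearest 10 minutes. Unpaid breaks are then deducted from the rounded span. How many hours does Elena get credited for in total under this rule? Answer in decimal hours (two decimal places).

22.83 hours

Tue: in 10:40 AM→10:40 AM, out 7:12 PM→7:10 PM; 8 h 30 min − 30 min = 8 h 0 min
Wed: in 11:20 AM→11:20 AM, out 4:18 PM→4:20 PM; 5 h 0 min
Thu: in 11:13 AM→11:10 AM, out 4:08 PM→4:10 PM; 5 h 0 min − 20 min = 4 h 40 min
Fri: in 7:37 AM→7:40 AM, out 12:46 PM→12:50 PM; 5 h 10 min
Total credited: 22 h 50 min.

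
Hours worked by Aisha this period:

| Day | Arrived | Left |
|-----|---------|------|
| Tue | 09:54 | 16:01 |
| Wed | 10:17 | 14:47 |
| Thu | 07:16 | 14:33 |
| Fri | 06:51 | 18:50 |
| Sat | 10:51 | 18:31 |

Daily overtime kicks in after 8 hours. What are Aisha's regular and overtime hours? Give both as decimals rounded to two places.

Regular 33.57 hours, overtime 3.98 hours

Tue: 09:54–16:01 = 6 h 7 min
Wed: 10:17–14:47 = 4 h 30 min
Thu: 07:16–14:33 = 7 h 17 min
Fri: 06:51–18:50 = 11 h 59 min
Sat: 10:51–18:31 = 7 h 40 min
Tue reg 6 h 7 min / OT 0 h 0 min; Wed reg 4 h 30 min / OT 0 h 0 min; Thu reg 7 h 17 min / OT 0 h 0 min; Fri reg 8 h 0 min / OT 3 h 59 min; Sat reg 7 h 40 min / OT 0 h 0 min.
Totals: regular 33 h 34 min, overtime 3 h 59 min.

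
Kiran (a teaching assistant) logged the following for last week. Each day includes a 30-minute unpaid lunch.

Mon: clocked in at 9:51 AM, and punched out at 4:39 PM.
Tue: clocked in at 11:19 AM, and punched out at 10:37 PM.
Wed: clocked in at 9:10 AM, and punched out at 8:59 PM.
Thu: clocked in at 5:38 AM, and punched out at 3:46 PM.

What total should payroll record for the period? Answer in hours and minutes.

38 h 3 min

Mon: 9:51 AM–4:39 PM = 6 h 48 min; less 30 min break → 6 h 18 min
Tue: 11:19 AM–10:37 PM = 11 h 18 min; less 30 min break → 10 h 48 min
Wed: 9:10 AM–8:59 PM = 11 h 49 min; less 30 min break → 11 h 19 min
Thu: 5:38 AM–3:46 PM = 10 h 8 min; less 30 min break → 9 h 38 min
Total: 6 h 18 min + 10 h 48 min + 11 h 19 min + 9 h 38 min = 38 h 3 min.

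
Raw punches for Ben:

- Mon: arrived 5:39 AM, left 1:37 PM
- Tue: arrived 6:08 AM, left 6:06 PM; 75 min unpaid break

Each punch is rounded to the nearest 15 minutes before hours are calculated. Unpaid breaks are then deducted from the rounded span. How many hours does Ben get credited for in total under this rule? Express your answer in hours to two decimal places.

Mon: in 5:39 AM→5:45 AM, out 1:37 PM→1:30 PM; 7 h 45 min
Tue: in 6:08 AM→6:15 AM, out 6:06 PM→6:00 PM; 11 h 45 min − 75 min = 10 h 30 min
Total credited: 18 h 15 min.

18.25 hours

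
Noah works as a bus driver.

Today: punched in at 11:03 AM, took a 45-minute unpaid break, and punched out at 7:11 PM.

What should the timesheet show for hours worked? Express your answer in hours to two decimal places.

7.38 hours

Today: 11:03 AM–7:11 PM = 8 h 8 min; less 45 min break → 7 h 23 min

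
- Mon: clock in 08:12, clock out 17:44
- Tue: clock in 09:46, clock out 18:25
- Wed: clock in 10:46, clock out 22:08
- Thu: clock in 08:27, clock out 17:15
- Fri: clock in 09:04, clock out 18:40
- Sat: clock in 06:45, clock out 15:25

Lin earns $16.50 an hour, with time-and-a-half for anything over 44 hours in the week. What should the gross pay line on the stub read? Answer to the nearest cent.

Mon: 08:12–17:44 = 9 h 32 min
Tue: 09:46–18:25 = 8 h 39 min
Wed: 10:46–22:08 = 11 h 22 min
Thu: 08:27–17:15 = 8 h 48 min
Fri: 09:04–18:40 = 9 h 36 min
Sat: 06:45–15:25 = 8 h 40 min
Total worked: 56 h 37 min = 3397 min.
Regular 44 h 0 min = 2640 min at $16.50/h; overtime 12 h 37 min = 757 min at $24.75/h.
Pay = (2640 × $16.50 + 757 × $24.75) ÷ 60 = $1038.26.

$1038.26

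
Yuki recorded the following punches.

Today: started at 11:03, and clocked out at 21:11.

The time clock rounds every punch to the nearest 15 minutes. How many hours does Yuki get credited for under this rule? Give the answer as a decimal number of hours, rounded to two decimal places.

Today: in 11:03→11:00, out 21:11→21:15; 10 h 15 min

10.25 hours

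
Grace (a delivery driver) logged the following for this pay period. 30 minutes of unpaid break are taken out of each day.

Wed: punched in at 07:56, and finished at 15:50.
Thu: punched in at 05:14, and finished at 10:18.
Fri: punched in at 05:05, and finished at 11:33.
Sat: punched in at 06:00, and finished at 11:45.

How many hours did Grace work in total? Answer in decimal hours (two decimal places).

Wed: 07:56–15:50 = 7 h 54 min; less 30 min break → 7 h 24 min
Thu: 05:14–10:18 = 5 h 4 min; less 30 min break → 4 h 34 min
Fri: 05:05–11:33 = 6 h 28 min; less 30 min break → 5 h 58 min
Sat: 06:00–11:45 = 5 h 45 min; less 30 min break → 5 h 15 min
Total: 7 h 24 min + 4 h 34 min + 5 h 58 min + 5 h 15 min = 23 h 11 min.

23.18 hours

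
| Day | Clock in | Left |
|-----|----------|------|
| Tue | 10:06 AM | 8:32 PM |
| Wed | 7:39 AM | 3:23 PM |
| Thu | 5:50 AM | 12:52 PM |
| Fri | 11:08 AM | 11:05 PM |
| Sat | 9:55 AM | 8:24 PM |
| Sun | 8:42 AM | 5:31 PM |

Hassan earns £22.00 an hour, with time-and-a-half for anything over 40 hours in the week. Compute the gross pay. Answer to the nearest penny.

£1422.85

Tue: 10:06 AM–8:32 PM = 10 h 26 min
Wed: 7:39 AM–3:23 PM = 7 h 44 min
Thu: 5:50 AM–12:52 PM = 7 h 2 min
Fri: 11:08 AM–11:05 PM = 11 h 57 min
Sat: 9:55 AM–8:24 PM = 10 h 29 min
Sun: 8:42 AM–5:31 PM = 8 h 49 min
Total worked: 56 h 27 min = 3387 min.
Regular 40 h 0 min = 2400 min at £22.00/h; overtime 16 h 27 min = 987 min at £33.00/h.
Pay = (2400 × £22.00 + 987 × £33.00) ÷ 60 = £1422.85.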